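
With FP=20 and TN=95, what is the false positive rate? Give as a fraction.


FPR = FP / (FP + TN) = 20 / 115 = 4/23.

4/23


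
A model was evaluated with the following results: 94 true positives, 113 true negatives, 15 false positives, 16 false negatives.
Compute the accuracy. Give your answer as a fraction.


Accuracy = (TP + TN) / (TP + TN + FP + FN) = (94 + 113) / 238 = 207/238.

207/238


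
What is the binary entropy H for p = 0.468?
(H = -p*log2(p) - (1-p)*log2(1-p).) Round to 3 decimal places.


H = -0.468*log2(0.468) - 0.532*log2(0.532) = 0.997.

0.997


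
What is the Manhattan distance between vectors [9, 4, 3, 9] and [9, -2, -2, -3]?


d = sum of absolute differences: |9-9|=0 + |4--2|=6 + |3--2|=5 + |9--3|=12 = 23.

23


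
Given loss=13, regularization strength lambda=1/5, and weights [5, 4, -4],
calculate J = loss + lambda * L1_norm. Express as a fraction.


L1 norm = sum(|w|) = 13. J = 13 + 1/5 * 13 = 78/5.

78/5


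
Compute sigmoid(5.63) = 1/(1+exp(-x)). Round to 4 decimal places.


sigma(5.63) = 1/(1+e^(-5.63)) = 1/(1+0.003589) = 1/1.003589 = 0.9964.

0.9964


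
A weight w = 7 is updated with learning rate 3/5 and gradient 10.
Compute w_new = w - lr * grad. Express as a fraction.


w_new = 7 - 3/5 * 10 = 7 - 6 = 1.

1


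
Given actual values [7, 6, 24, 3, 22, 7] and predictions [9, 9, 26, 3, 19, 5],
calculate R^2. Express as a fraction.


Mean(y) = 23/2. SS_res = 30. SS_tot = 819/2. R^2 = 1 - 30/(819/2) = 253/273.

253/273


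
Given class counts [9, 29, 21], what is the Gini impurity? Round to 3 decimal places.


Total = 59. Proportions: 9/59, 29/59, 21/59. sum(p_i^2) = 0.3916. Gini = 1 - 0.3916 = 0.6084, which rounds to 0.608.

0.608


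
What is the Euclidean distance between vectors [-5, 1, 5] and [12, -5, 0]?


d = sqrt(sum of squared differences). (-5-12)^2=289, (1--5)^2=36, (5-0)^2=25. Sum = 350.

sqrt(350)


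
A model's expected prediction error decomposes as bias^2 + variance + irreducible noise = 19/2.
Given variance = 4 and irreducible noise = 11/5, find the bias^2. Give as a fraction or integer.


Total error = bias^2 + variance + irreducible noise. So bias^2 = 19/2 - 4 - 11/5 = 33/10.

33/10


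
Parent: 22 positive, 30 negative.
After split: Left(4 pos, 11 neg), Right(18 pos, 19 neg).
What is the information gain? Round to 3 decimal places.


H(parent) = 0.9829. H(left) = 0.8366, H(right) = 0.9995. Weighted = (15/52)*0.8366 + (37/52)*0.9995 = 0.9525. IG = 0.9829 - 0.9525 = 0.0304, which rounds to 0.030.

0.030


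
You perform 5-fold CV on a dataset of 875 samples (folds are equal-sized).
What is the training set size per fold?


Each validation fold has 875/5 = 175 samples. Training set = 875 - 175 = 700.

700


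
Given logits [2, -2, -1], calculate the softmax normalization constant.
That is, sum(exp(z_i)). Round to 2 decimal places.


Denom = e^2=7.3891 + e^-2=0.1353 + e^-1=0.3679. Sum = 7.8923, which rounds to 7.89.

7.89


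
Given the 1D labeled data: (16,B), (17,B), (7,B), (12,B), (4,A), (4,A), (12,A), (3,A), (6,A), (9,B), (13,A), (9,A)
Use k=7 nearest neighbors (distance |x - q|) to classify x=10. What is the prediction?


Distances: |16-10|=6, |17-10|=7, |7-10|=3, |12-10|=2, |4-10|=6, |4-10|=6, |12-10|=2, |3-10|=7, |6-10|=4, |9-10|=1, |13-10|=3, |9-10|=1. 7 nearest: (9,A), (9,B), (12,A), (12,B), (13,A), (7,B), (6,A). Counts: {'A': 4, 'B': 3}. Majority class: A.

A


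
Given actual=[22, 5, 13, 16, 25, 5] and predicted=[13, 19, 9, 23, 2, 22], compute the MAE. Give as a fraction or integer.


MAE = (1/6) * (|22-13|=9 + |5-19|=14 + |13-9|=4 + |16-23|=7 + |25-2|=23 + |5-22|=17). Sum = 74. MAE = 37/3.

37/3


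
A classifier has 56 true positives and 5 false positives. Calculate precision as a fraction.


Precision = TP / (TP + FP) = 56 / 61 = 56/61.

56/61


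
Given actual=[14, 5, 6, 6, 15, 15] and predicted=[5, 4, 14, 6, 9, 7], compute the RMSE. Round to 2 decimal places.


MSE = 41.0000. RMSE = sqrt(41.0000) = 6.40.

6.40


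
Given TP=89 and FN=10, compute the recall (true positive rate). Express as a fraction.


Recall = TP / (TP + FN) = 89 / 99 = 89/99.

89/99


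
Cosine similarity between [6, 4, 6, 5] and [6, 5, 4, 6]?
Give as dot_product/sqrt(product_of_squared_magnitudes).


dot = 110. |a|^2 = 113, |b|^2 = 113. cos = 110/sqrt(12769).

110/sqrt(12769)


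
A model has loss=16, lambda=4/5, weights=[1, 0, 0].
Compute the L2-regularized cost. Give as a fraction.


L2 sq norm = sum(w^2) = 1. J = 16 + 4/5 * 1 = 84/5.

84/5


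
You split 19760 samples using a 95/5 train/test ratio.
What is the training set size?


Test set = 19760 * 5% = 988. Training set = 19760 - 988 = 18772.

18772


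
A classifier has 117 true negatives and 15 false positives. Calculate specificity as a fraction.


Specificity = TN / (TN + FP) = 117 / 132 = 39/44.

39/44


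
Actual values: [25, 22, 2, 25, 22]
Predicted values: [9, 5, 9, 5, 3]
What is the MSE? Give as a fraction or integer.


MSE = (1/5) * ((25-9)^2=256 + (22-5)^2=289 + (2-9)^2=49 + (25-5)^2=400 + (22-3)^2=361). Sum = 1355. MSE = 271.

271


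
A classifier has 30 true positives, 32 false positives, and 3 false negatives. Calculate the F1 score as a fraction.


Precision = 30/62 = 15/31. Recall = 30/33 = 10/11. F1 = 2*P*R/(P+R) = 12/19.

12/19


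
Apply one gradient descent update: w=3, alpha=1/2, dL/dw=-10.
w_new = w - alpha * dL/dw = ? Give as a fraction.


w_new = 3 - 1/2 * -10 = 3 - -5 = 8.

8


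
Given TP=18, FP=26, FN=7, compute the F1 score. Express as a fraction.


Precision = 18/44 = 9/22. Recall = 18/25 = 18/25. F1 = 2*P*R/(P+R) = 12/23.

12/23


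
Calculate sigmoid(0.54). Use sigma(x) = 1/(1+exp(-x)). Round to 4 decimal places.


sigma(0.54) = 1/(1+e^(-0.54)) = 1/(1+0.582748) = 1/1.582748 = 0.6318.

0.6318


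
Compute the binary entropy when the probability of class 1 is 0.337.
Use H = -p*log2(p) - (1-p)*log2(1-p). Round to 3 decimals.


H = -0.337*log2(0.337) - 0.663*log2(0.663) = 0.922.

0.922


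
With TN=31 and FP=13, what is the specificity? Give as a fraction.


Specificity = TN / (TN + FP) = 31 / 44 = 31/44.

31/44


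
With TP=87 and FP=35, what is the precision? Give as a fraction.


Precision = TP / (TP + FP) = 87 / 122 = 87/122.

87/122


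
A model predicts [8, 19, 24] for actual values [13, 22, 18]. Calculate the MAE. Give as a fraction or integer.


MAE = (1/3) * (|13-8|=5 + |22-19|=3 + |18-24|=6). Sum = 14. MAE = 14/3.

14/3


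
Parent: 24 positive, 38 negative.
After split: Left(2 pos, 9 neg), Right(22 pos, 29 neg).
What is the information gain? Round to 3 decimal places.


H(parent) = 0.9629. H(left) = 0.6840, H(right) = 0.9864. Weighted = (11/62)*0.6840 + (51/62)*0.9864 = 0.9327. IG = 0.9629 - 0.9327 = 0.0302, which rounds to 0.030.

0.030


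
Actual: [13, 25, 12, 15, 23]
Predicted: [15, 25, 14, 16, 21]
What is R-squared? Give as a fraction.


Mean(y) = 88/5. SS_res = 13. SS_tot = 716/5. R^2 = 1 - 13/(716/5) = 651/716.

651/716


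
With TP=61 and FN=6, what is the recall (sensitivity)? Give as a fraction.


Recall = TP / (TP + FN) = 61 / 67 = 61/67.

61/67


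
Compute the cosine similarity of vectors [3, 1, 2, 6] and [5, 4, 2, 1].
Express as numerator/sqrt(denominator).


dot = 29. |a|^2 = 50, |b|^2 = 46. cos = 29/sqrt(2300).

29/sqrt(2300)


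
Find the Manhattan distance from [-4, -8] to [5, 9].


d = sum of absolute differences: |-4-5|=9 + |-8-9|=17 = 26.

26


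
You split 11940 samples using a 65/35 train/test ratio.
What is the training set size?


Test set = 11940 * 35% = 4179. Training set = 11940 - 4179 = 7761.

7761


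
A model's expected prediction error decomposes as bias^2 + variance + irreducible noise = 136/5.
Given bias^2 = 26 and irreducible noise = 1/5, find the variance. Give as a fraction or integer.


Total error = bias^2 + variance + irreducible noise. So variance = 136/5 - 26 - 1/5 = 1.

1


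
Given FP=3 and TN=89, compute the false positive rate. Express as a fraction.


FPR = FP / (FP + TN) = 3 / 92 = 3/92.

3/92


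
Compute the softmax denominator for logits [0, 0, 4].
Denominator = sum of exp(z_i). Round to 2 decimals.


Denom = e^0=1.0000 + e^0=1.0000 + e^4=54.5982. Sum = 56.5982, which rounds to 56.60.

56.60


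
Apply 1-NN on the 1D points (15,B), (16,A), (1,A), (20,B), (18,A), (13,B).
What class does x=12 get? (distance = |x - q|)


Distances: |15-12|=3, |16-12|=4, |1-12|=11, |20-12|=8, |18-12|=6, |13-12|=1. 1 nearest: (13,B). Counts: {'B': 1}. Majority class: B.

B


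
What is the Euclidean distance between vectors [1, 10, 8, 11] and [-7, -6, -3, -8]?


d = sqrt(sum of squared differences). (1--7)^2=64, (10--6)^2=256, (8--3)^2=121, (11--8)^2=361. Sum = 802.

sqrt(802)


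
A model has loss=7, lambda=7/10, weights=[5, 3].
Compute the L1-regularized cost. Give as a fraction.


L1 norm = sum(|w|) = 8. J = 7 + 7/10 * 8 = 63/5.

63/5


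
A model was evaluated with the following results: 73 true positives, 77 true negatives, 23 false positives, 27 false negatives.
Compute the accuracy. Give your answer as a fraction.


Accuracy = (TP + TN) / (TP + TN + FP + FN) = (73 + 77) / 200 = 3/4.

3/4


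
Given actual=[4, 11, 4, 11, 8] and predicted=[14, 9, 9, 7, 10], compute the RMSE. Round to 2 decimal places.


MSE = 29.8000. RMSE = sqrt(29.8000) = 5.46.

5.46


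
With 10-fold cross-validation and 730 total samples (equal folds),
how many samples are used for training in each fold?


Each validation fold has 730/10 = 73 samples. Training set = 730 - 73 = 657.

657


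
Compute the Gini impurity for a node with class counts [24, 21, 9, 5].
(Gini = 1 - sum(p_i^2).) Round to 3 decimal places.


Total = 59. Proportions: 24/59, 21/59, 9/59, 5/59. sum(p_i^2) = 0.3226. Gini = 1 - 0.3226 = 0.6774, which rounds to 0.677.

0.677


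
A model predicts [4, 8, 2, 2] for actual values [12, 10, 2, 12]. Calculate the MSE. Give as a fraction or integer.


MSE = (1/4) * ((12-4)^2=64 + (10-8)^2=4 + (2-2)^2=0 + (12-2)^2=100). Sum = 168. MSE = 42.

42


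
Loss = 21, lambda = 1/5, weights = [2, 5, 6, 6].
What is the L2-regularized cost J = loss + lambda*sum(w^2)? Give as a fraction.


L2 sq norm = sum(w^2) = 101. J = 21 + 1/5 * 101 = 206/5.

206/5


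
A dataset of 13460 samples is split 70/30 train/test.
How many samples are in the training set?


Test set = 13460 * 30% = 4038. Training set = 13460 - 4038 = 9422.

9422


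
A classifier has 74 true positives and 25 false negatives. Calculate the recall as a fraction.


Recall = TP / (TP + FN) = 74 / 99 = 74/99.

74/99


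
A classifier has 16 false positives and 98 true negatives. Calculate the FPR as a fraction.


FPR = FP / (FP + TN) = 16 / 114 = 8/57.

8/57


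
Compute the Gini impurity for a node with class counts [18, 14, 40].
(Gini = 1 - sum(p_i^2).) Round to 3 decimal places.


Total = 72. Proportions: 18/72, 14/72, 40/72. sum(p_i^2) = 0.4090. Gini = 1 - 0.4090 = 0.5910, which rounds to 0.591.

0.591


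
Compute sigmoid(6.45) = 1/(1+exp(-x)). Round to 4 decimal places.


sigma(6.45) = 1/(1+e^(-6.45)) = 1/(1+0.001581) = 1/1.001581 = 0.9984.

0.9984


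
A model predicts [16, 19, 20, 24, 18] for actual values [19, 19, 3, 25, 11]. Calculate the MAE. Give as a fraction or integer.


MAE = (1/5) * (|19-16|=3 + |19-19|=0 + |3-20|=17 + |25-24|=1 + |11-18|=7). Sum = 28. MAE = 28/5.

28/5


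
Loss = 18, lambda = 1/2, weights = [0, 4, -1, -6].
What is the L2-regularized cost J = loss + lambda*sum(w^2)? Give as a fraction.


L2 sq norm = sum(w^2) = 53. J = 18 + 1/2 * 53 = 89/2.

89/2


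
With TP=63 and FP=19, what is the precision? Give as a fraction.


Precision = TP / (TP + FP) = 63 / 82 = 63/82.

63/82


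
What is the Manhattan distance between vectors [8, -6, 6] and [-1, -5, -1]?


d = sum of absolute differences: |8--1|=9 + |-6--5|=1 + |6--1|=7 = 17.

17


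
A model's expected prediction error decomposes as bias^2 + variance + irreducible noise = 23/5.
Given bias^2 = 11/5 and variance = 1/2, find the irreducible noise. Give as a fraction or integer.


Total error = bias^2 + variance + irreducible noise. So irreducible noise = 23/5 - 11/5 - 1/2 = 19/10.

19/10


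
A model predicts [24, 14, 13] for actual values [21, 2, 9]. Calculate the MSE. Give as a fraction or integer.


MSE = (1/3) * ((21-24)^2=9 + (2-14)^2=144 + (9-13)^2=16). Sum = 169. MSE = 169/3.

169/3


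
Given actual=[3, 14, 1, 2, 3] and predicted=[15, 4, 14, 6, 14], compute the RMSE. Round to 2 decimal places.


MSE = 110.0000. RMSE = sqrt(110.0000) = 10.49.

10.49


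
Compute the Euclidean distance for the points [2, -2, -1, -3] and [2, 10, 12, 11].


d = sqrt(sum of squared differences). (2-2)^2=0, (-2-10)^2=144, (-1-12)^2=169, (-3-11)^2=196. Sum = 509.

sqrt(509)


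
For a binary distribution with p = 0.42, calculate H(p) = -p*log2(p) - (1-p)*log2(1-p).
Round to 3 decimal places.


H = -0.42*log2(0.42) - 0.58*log2(0.58) = 0.981.

0.981


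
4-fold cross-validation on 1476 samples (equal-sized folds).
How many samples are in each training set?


Each validation fold has 1476/4 = 369 samples. Training set = 1476 - 369 = 1107.

1107


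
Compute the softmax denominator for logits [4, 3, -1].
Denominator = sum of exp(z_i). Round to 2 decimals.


Denom = e^4=54.5982 + e^3=20.0855 + e^-1=0.3679. Sum = 75.0516, which rounds to 75.05.

75.05


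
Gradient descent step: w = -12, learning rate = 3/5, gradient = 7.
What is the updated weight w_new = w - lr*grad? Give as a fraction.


w_new = -12 - 3/5 * 7 = -12 - 21/5 = -81/5.

-81/5


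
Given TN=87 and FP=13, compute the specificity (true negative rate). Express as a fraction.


Specificity = TN / (TN + FP) = 87 / 100 = 87/100.

87/100


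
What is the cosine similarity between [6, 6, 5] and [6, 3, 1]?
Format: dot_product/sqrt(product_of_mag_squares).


dot = 59. |a|^2 = 97, |b|^2 = 46. cos = 59/sqrt(4462).

59/sqrt(4462)


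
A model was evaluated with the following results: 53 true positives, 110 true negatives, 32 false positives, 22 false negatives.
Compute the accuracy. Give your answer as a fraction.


Accuracy = (TP + TN) / (TP + TN + FP + FN) = (53 + 110) / 217 = 163/217.

163/217


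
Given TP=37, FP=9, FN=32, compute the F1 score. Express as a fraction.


Precision = 37/46 = 37/46. Recall = 37/69 = 37/69. F1 = 2*P*R/(P+R) = 74/115.

74/115


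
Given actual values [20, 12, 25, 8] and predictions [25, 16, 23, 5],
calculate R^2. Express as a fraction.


Mean(y) = 65/4. SS_res = 54. SS_tot = 707/4. R^2 = 1 - 54/(707/4) = 491/707.

491/707


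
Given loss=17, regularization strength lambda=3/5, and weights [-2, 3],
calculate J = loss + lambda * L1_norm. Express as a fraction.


L1 norm = sum(|w|) = 5. J = 17 + 3/5 * 5 = 20.

20


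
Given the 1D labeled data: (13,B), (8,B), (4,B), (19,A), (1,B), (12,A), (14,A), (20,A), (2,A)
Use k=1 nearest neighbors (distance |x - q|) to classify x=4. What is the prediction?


Distances: |13-4|=9, |8-4|=4, |4-4|=0, |19-4|=15, |1-4|=3, |12-4|=8, |14-4|=10, |20-4|=16, |2-4|=2. 1 nearest: (4,B). Counts: {'B': 1}. Majority class: B.

B


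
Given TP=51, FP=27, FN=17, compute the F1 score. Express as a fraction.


Precision = 51/78 = 17/26. Recall = 51/68 = 3/4. F1 = 2*P*R/(P+R) = 51/73.

51/73


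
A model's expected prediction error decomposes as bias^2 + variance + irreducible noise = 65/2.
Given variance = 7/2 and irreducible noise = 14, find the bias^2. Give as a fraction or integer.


Total error = bias^2 + variance + irreducible noise. So bias^2 = 65/2 - 7/2 - 14 = 15.

15


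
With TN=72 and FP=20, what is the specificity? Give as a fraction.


Specificity = TN / (TN + FP) = 72 / 92 = 18/23.

18/23


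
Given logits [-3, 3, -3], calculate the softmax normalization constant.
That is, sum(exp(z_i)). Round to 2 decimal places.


Denom = e^-3=0.0498 + e^3=20.0855 + e^-3=0.0498. Sum = 20.1851, which rounds to 20.19.

20.19


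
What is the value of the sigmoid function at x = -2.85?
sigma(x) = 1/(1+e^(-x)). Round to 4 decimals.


sigma(-2.85) = 1/(1+e^(2.85)) = 1/(1+17.287782) = 1/18.287782 = 0.0547.

0.0547


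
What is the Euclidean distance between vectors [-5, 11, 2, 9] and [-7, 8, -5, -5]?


d = sqrt(sum of squared differences). (-5--7)^2=4, (11-8)^2=9, (2--5)^2=49, (9--5)^2=196. Sum = 258.

sqrt(258)


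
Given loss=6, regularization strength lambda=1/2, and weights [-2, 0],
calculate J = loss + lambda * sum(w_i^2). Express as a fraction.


L2 sq norm = sum(w^2) = 4. J = 6 + 1/2 * 4 = 8.

8


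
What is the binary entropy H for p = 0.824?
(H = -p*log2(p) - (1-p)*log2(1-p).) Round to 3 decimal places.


H = -0.824*log2(0.824) - 0.176*log2(0.176) = 0.671.

0.671


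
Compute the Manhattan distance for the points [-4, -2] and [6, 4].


d = sum of absolute differences: |-4-6|=10 + |-2-4|=6 = 16.

16


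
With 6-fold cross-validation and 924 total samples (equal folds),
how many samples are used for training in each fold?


Each validation fold has 924/6 = 154 samples. Training set = 924 - 154 = 770.

770


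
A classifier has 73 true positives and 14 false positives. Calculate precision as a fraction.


Precision = TP / (TP + FP) = 73 / 87 = 73/87.

73/87


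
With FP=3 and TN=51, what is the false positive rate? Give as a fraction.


FPR = FP / (FP + TN) = 3 / 54 = 1/18.

1/18


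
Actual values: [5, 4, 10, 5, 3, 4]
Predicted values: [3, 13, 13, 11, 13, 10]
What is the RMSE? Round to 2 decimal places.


MSE = 44.3333. RMSE = sqrt(44.3333) = 6.66.

6.66


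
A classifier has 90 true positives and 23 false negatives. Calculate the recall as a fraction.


Recall = TP / (TP + FN) = 90 / 113 = 90/113.

90/113


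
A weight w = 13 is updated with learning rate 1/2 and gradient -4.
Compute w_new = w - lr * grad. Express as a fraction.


w_new = 13 - 1/2 * -4 = 13 - -2 = 15.

15


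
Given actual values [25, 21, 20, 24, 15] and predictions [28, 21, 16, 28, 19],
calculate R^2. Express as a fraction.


Mean(y) = 21. SS_res = 57. SS_tot = 62. R^2 = 1 - 57/(62) = 5/62.

5/62


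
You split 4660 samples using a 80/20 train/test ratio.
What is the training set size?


Test set = 4660 * 20% = 932. Training set = 4660 - 932 = 3728.

3728


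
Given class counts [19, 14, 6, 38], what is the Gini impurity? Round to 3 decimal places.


Total = 77. Proportions: 19/77, 14/77, 6/77, 38/77. sum(p_i^2) = 0.3436. Gini = 1 - 0.3436 = 0.6564, which rounds to 0.656.

0.656


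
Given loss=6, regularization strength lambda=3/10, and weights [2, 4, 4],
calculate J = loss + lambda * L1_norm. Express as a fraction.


L1 norm = sum(|w|) = 10. J = 6 + 3/10 * 10 = 9.

9


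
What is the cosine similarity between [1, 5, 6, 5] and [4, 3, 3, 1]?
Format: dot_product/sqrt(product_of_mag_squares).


dot = 42. |a|^2 = 87, |b|^2 = 35. cos = 42/sqrt(3045).

42/sqrt(3045)


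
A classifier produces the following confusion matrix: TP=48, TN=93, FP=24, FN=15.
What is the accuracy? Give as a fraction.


Accuracy = (TP + TN) / (TP + TN + FP + FN) = (48 + 93) / 180 = 47/60.

47/60


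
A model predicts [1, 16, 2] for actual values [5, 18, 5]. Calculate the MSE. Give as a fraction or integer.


MSE = (1/3) * ((5-1)^2=16 + (18-16)^2=4 + (5-2)^2=9). Sum = 29. MSE = 29/3.

29/3


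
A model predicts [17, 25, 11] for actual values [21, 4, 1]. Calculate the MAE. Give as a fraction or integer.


MAE = (1/3) * (|21-17|=4 + |4-25|=21 + |1-11|=10). Sum = 35. MAE = 35/3.

35/3


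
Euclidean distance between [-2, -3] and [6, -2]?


d = sqrt(sum of squared differences). (-2-6)^2=64, (-3--2)^2=1. Sum = 65.

sqrt(65)


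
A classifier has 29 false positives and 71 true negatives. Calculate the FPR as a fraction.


FPR = FP / (FP + TN) = 29 / 100 = 29/100.

29/100


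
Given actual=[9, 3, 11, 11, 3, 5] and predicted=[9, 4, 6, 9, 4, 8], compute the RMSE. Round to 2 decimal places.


MSE = 6.6667. RMSE = sqrt(6.6667) = 2.58.

2.58


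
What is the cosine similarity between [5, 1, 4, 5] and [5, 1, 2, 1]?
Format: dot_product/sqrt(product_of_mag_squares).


dot = 39. |a|^2 = 67, |b|^2 = 31. cos = 39/sqrt(2077).

39/sqrt(2077)


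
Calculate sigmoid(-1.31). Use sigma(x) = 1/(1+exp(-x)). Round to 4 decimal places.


sigma(-1.31) = 1/(1+e^(1.31)) = 1/(1+3.706174) = 1/4.706174 = 0.2125.

0.2125


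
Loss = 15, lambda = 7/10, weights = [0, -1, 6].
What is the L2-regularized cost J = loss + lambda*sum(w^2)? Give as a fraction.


L2 sq norm = sum(w^2) = 37. J = 15 + 7/10 * 37 = 409/10.

409/10


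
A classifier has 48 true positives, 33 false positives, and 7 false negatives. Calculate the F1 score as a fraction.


Precision = 48/81 = 16/27. Recall = 48/55 = 48/55. F1 = 2*P*R/(P+R) = 12/17.

12/17


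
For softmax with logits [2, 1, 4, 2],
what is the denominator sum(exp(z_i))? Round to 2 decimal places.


Denom = e^2=7.3891 + e^1=2.7183 + e^4=54.5982 + e^2=7.3891. Sum = 72.0947, which rounds to 72.09.

72.09


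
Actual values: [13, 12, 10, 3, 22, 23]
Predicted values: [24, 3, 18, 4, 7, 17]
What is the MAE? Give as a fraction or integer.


MAE = (1/6) * (|13-24|=11 + |12-3|=9 + |10-18|=8 + |3-4|=1 + |22-7|=15 + |23-17|=6). Sum = 50. MAE = 25/3.

25/3


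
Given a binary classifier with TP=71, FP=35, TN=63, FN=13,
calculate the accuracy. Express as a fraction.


Accuracy = (TP + TN) / (TP + TN + FP + FN) = (71 + 63) / 182 = 67/91.

67/91


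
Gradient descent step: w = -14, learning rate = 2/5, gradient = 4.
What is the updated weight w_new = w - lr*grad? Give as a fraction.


w_new = -14 - 2/5 * 4 = -14 - 8/5 = -78/5.

-78/5


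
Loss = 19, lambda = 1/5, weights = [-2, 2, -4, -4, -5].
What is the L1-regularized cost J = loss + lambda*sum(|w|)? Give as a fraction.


L1 norm = sum(|w|) = 17. J = 19 + 1/5 * 17 = 112/5.

112/5


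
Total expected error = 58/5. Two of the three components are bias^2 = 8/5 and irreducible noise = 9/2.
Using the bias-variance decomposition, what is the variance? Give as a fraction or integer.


Total error = bias^2 + variance + irreducible noise. So variance = 58/5 - 8/5 - 9/2 = 11/2.

11/2


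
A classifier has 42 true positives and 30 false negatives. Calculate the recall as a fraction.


Recall = TP / (TP + FN) = 42 / 72 = 7/12.

7/12


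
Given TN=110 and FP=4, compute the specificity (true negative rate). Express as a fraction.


Specificity = TN / (TN + FP) = 110 / 114 = 55/57.

55/57


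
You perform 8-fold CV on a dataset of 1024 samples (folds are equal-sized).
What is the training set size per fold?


Each validation fold has 1024/8 = 128 samples. Training set = 1024 - 128 = 896.

896


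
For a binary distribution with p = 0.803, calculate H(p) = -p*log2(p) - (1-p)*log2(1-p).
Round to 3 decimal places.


H = -0.803*log2(0.803) - 0.197*log2(0.197) = 0.716.

0.716


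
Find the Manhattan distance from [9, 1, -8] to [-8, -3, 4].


d = sum of absolute differences: |9--8|=17 + |1--3|=4 + |-8-4|=12 = 33.

33


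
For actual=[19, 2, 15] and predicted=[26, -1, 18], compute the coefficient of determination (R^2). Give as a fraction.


Mean(y) = 12. SS_res = 67. SS_tot = 158. R^2 = 1 - 67/(158) = 91/158.

91/158


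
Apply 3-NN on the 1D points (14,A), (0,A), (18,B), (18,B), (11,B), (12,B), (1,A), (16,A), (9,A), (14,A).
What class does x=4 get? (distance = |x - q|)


Distances: |14-4|=10, |0-4|=4, |18-4|=14, |18-4|=14, |11-4|=7, |12-4|=8, |1-4|=3, |16-4|=12, |9-4|=5, |14-4|=10. 3 nearest: (1,A), (0,A), (9,A). Counts: {'A': 3}. Majority class: A.

A


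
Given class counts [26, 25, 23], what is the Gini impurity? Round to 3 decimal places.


Total = 74. Proportions: 26/74, 25/74, 23/74. sum(p_i^2) = 0.3342. Gini = 1 - 0.3342 = 0.6658, which rounds to 0.666.

0.666


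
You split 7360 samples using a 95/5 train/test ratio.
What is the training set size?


Test set = 7360 * 5% = 368. Training set = 7360 - 368 = 6992.

6992


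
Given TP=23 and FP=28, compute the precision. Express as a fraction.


Precision = TP / (TP + FP) = 23 / 51 = 23/51.

23/51


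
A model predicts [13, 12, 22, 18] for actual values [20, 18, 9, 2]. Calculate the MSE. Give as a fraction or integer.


MSE = (1/4) * ((20-13)^2=49 + (18-12)^2=36 + (9-22)^2=169 + (2-18)^2=256). Sum = 510. MSE = 255/2.

255/2


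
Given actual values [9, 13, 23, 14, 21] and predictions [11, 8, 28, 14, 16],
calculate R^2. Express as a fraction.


Mean(y) = 16. SS_res = 79. SS_tot = 136. R^2 = 1 - 79/(136) = 57/136.

57/136


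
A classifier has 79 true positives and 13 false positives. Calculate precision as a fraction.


Precision = TP / (TP + FP) = 79 / 92 = 79/92.

79/92


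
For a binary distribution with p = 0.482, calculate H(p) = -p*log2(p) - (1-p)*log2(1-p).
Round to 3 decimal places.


H = -0.482*log2(0.482) - 0.518*log2(0.518) = 0.999.

0.999


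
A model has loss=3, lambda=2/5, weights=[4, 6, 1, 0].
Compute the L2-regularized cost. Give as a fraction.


L2 sq norm = sum(w^2) = 53. J = 3 + 2/5 * 53 = 121/5.

121/5


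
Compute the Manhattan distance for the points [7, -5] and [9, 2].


d = sum of absolute differences: |7-9|=2 + |-5-2|=7 = 9.

9


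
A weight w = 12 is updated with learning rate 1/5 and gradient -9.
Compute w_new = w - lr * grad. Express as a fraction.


w_new = 12 - 1/5 * -9 = 12 - -9/5 = 69/5.

69/5


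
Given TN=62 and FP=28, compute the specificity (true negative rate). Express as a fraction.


Specificity = TN / (TN + FP) = 62 / 90 = 31/45.

31/45


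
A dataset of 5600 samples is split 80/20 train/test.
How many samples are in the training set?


Test set = 5600 * 20% = 1120. Training set = 5600 - 1120 = 4480.

4480


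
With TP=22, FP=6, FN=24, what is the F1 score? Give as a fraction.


Precision = 22/28 = 11/14. Recall = 22/46 = 11/23. F1 = 2*P*R/(P+R) = 22/37.

22/37


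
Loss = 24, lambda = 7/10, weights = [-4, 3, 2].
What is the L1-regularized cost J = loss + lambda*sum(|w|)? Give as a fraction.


L1 norm = sum(|w|) = 9. J = 24 + 7/10 * 9 = 303/10.

303/10


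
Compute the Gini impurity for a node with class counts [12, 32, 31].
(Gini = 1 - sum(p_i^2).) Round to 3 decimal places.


Total = 75. Proportions: 12/75, 32/75, 31/75. sum(p_i^2) = 0.3785. Gini = 1 - 0.3785 = 0.6215, which rounds to 0.622.

0.622


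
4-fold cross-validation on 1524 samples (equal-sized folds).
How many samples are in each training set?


Each validation fold has 1524/4 = 381 samples. Training set = 1524 - 381 = 1143.

1143


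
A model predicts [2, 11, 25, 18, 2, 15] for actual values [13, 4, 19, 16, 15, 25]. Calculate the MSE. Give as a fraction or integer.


MSE = (1/6) * ((13-2)^2=121 + (4-11)^2=49 + (19-25)^2=36 + (16-18)^2=4 + (15-2)^2=169 + (25-15)^2=100). Sum = 479. MSE = 479/6.

479/6


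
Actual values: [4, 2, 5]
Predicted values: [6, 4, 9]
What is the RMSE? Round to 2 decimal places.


MSE = 8.0000. RMSE = sqrt(8.0000) = 2.83.

2.83


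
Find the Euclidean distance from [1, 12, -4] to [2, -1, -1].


d = sqrt(sum of squared differences). (1-2)^2=1, (12--1)^2=169, (-4--1)^2=9. Sum = 179.

sqrt(179)


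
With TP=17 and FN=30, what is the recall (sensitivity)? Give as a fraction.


Recall = TP / (TP + FN) = 17 / 47 = 17/47.

17/47


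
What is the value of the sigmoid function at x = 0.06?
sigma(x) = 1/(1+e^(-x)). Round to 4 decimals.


sigma(0.06) = 1/(1+e^(-0.06)) = 1/(1+0.941765) = 1/1.941765 = 0.5150.

0.5150


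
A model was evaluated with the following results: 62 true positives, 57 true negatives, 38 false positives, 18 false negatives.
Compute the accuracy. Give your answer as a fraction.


Accuracy = (TP + TN) / (TP + TN + FP + FN) = (62 + 57) / 175 = 17/25.

17/25


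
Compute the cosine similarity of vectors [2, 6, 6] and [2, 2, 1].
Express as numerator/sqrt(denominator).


dot = 22. |a|^2 = 76, |b|^2 = 9. cos = 22/sqrt(684).

22/sqrt(684)


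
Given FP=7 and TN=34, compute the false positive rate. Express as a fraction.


FPR = FP / (FP + TN) = 7 / 41 = 7/41.

7/41


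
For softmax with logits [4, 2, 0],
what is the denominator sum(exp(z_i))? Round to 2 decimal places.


Denom = e^4=54.5982 + e^2=7.3891 + e^0=1.0000. Sum = 62.9873, which rounds to 62.99.

62.99


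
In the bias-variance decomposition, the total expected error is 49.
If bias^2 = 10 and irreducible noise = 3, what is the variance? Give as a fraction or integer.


Total error = bias^2 + variance + irreducible noise. So variance = 49 - 10 - 3 = 36.

36


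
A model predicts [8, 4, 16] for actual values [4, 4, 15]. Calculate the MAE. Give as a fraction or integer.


MAE = (1/3) * (|4-8|=4 + |4-4|=0 + |15-16|=1). Sum = 5. MAE = 5/3.

5/3


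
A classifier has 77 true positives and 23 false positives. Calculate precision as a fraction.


Precision = TP / (TP + FP) = 77 / 100 = 77/100.

77/100


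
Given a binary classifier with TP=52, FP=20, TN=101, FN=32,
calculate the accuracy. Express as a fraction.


Accuracy = (TP + TN) / (TP + TN + FP + FN) = (52 + 101) / 205 = 153/205.

153/205


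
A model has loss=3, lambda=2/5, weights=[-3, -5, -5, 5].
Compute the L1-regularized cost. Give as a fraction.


L1 norm = sum(|w|) = 18. J = 3 + 2/5 * 18 = 51/5.

51/5


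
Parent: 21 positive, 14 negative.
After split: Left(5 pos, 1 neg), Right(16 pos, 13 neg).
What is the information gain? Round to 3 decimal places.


H(parent) = 0.9710. H(left) = 0.6500, H(right) = 0.9923. Weighted = (6/35)*0.6500 + (29/35)*0.9923 = 0.9336. IG = 0.9710 - 0.9336 = 0.0374, which rounds to 0.037.

0.037


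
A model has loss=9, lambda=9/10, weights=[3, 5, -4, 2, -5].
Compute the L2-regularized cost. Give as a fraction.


L2 sq norm = sum(w^2) = 79. J = 9 + 9/10 * 79 = 801/10.

801/10


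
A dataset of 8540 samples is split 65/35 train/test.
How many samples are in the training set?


Test set = 8540 * 35% = 2989. Training set = 8540 - 2989 = 5551.

5551


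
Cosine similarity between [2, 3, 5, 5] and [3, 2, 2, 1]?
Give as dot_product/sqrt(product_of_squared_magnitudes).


dot = 27. |a|^2 = 63, |b|^2 = 18. cos = 27/sqrt(1134).

27/sqrt(1134)


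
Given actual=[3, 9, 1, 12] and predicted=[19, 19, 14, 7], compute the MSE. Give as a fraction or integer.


MSE = (1/4) * ((3-19)^2=256 + (9-19)^2=100 + (1-14)^2=169 + (12-7)^2=25). Sum = 550. MSE = 275/2.

275/2


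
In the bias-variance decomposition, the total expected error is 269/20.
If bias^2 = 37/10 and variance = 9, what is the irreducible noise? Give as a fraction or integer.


Total error = bias^2 + variance + irreducible noise. So irreducible noise = 269/20 - 37/10 - 9 = 3/4.

3/4


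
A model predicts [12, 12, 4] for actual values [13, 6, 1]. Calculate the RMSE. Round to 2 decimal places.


MSE = 15.3333. RMSE = sqrt(15.3333) = 3.92.

3.92


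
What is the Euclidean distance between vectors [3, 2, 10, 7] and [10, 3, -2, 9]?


d = sqrt(sum of squared differences). (3-10)^2=49, (2-3)^2=1, (10--2)^2=144, (7-9)^2=4. Sum = 198.

sqrt(198)


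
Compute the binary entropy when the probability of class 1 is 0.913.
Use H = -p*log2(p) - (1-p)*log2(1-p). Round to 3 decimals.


H = -0.913*log2(0.913) - 0.087*log2(0.087) = 0.426.

0.426


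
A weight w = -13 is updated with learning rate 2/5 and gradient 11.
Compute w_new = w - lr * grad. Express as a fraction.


w_new = -13 - 2/5 * 11 = -13 - 22/5 = -87/5.

-87/5


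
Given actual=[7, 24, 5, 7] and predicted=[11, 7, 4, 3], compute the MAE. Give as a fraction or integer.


MAE = (1/4) * (|7-11|=4 + |24-7|=17 + |5-4|=1 + |7-3|=4). Sum = 26. MAE = 13/2.

13/2


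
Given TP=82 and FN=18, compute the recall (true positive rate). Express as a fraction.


Recall = TP / (TP + FN) = 82 / 100 = 41/50.

41/50


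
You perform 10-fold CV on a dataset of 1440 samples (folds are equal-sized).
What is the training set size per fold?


Each validation fold has 1440/10 = 144 samples. Training set = 1440 - 144 = 1296.

1296


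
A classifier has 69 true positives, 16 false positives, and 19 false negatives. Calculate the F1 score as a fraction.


Precision = 69/85 = 69/85. Recall = 69/88 = 69/88. F1 = 2*P*R/(P+R) = 138/173.

138/173


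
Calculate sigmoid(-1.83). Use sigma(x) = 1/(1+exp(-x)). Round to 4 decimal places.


sigma(-1.83) = 1/(1+e^(1.83)) = 1/(1+6.233887) = 1/7.233887 = 0.1382.

0.1382


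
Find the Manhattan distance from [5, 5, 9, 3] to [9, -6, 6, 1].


d = sum of absolute differences: |5-9|=4 + |5--6|=11 + |9-6|=3 + |3-1|=2 = 20.

20


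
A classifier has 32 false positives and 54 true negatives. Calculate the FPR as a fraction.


FPR = FP / (FP + TN) = 32 / 86 = 16/43.

16/43


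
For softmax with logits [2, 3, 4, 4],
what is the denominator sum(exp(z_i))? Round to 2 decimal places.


Denom = e^2=7.3891 + e^3=20.0855 + e^4=54.5982 + e^4=54.5982. Sum = 136.6710, which rounds to 136.67.

136.67


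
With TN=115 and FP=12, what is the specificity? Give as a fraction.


Specificity = TN / (TN + FP) = 115 / 127 = 115/127.

115/127


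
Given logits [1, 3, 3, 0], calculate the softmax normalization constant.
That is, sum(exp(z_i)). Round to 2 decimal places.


Denom = e^1=2.7183 + e^3=20.0855 + e^3=20.0855 + e^0=1.0000. Sum = 43.8893, which rounds to 43.89.

43.89


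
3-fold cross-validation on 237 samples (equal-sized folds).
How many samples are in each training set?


Each validation fold has 237/3 = 79 samples. Training set = 237 - 79 = 158.

158


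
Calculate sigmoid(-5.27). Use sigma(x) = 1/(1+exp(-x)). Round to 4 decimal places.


sigma(-5.27) = 1/(1+e^(5.27)) = 1/(1+194.415962) = 1/195.415962 = 0.0051.

0.0051


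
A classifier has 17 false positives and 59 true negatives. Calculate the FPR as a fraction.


FPR = FP / (FP + TN) = 17 / 76 = 17/76.

17/76


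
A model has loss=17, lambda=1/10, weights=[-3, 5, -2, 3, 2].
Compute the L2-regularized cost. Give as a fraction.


L2 sq norm = sum(w^2) = 51. J = 17 + 1/10 * 51 = 221/10.

221/10


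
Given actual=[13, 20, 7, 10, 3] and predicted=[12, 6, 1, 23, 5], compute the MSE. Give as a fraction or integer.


MSE = (1/5) * ((13-12)^2=1 + (20-6)^2=196 + (7-1)^2=36 + (10-23)^2=169 + (3-5)^2=4). Sum = 406. MSE = 406/5.

406/5


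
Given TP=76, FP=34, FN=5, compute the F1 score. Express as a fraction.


Precision = 76/110 = 38/55. Recall = 76/81 = 76/81. F1 = 2*P*R/(P+R) = 152/191.

152/191


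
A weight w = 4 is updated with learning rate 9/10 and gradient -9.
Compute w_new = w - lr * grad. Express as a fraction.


w_new = 4 - 9/10 * -9 = 4 - -81/10 = 121/10.

121/10


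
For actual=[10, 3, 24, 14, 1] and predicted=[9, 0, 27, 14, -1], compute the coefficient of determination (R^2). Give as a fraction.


Mean(y) = 52/5. SS_res = 23. SS_tot = 1706/5. R^2 = 1 - 23/(1706/5) = 1591/1706.

1591/1706


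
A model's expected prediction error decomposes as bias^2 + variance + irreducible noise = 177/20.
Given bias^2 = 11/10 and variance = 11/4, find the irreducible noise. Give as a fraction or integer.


Total error = bias^2 + variance + irreducible noise. So irreducible noise = 177/20 - 11/10 - 11/4 = 5.

5


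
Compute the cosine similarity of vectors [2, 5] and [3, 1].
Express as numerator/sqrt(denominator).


dot = 11. |a|^2 = 29, |b|^2 = 10. cos = 11/sqrt(290).

11/sqrt(290)


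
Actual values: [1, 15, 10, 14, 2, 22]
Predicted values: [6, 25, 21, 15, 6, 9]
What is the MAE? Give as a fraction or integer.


MAE = (1/6) * (|1-6|=5 + |15-25|=10 + |10-21|=11 + |14-15|=1 + |2-6|=4 + |22-9|=13). Sum = 44. MAE = 22/3.

22/3


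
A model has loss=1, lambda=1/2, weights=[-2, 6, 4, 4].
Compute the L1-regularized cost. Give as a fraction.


L1 norm = sum(|w|) = 16. J = 1 + 1/2 * 16 = 9.

9


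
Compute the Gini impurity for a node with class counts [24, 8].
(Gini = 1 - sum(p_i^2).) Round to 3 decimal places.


Total = 32. Proportions: 24/32, 8/32. sum(p_i^2) = 0.6250. Gini = 1 - 0.6250 = 0.3750, which rounds to 0.375.

0.375


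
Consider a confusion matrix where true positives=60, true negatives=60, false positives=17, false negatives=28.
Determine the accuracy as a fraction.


Accuracy = (TP + TN) / (TP + TN + FP + FN) = (60 + 60) / 165 = 8/11.

8/11


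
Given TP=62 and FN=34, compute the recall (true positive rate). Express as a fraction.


Recall = TP / (TP + FN) = 62 / 96 = 31/48.

31/48


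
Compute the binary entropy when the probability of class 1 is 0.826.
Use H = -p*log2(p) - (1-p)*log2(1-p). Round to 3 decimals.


H = -0.826*log2(0.826) - 0.174*log2(0.174) = 0.667.

0.667


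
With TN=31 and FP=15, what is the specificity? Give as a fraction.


Specificity = TN / (TN + FP) = 31 / 46 = 31/46.

31/46


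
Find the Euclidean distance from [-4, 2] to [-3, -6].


d = sqrt(sum of squared differences). (-4--3)^2=1, (2--6)^2=64. Sum = 65.

sqrt(65)


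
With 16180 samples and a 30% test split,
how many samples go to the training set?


Test set = 16180 * 30% = 4854. Training set = 16180 - 4854 = 11326.

11326


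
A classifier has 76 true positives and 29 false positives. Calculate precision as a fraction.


Precision = TP / (TP + FP) = 76 / 105 = 76/105.

76/105


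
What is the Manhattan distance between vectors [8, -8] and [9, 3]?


d = sum of absolute differences: |8-9|=1 + |-8-3|=11 = 12.

12


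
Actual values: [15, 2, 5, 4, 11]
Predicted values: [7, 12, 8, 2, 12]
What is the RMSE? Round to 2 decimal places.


MSE = 35.6000. RMSE = sqrt(35.6000) = 5.97.

5.97


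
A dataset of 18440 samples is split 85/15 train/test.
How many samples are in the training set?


Test set = 18440 * 15% = 2766. Training set = 18440 - 2766 = 15674.

15674


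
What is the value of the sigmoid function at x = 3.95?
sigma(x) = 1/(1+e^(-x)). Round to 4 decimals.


sigma(3.95) = 1/(1+e^(-3.95)) = 1/(1+0.019255) = 1/1.019255 = 0.9811.

0.9811


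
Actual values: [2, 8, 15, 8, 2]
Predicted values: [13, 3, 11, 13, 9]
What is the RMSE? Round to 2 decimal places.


MSE = 47.2000. RMSE = sqrt(47.2000) = 6.87.

6.87


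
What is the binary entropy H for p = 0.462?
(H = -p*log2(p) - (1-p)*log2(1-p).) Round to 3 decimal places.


H = -0.462*log2(0.462) - 0.538*log2(0.538) = 0.996.

0.996


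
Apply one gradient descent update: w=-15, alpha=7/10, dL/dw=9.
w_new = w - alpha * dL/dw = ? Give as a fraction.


w_new = -15 - 7/10 * 9 = -15 - 63/10 = -213/10.

-213/10


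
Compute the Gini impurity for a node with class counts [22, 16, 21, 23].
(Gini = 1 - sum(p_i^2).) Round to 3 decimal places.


Total = 82. Proportions: 22/82, 16/82, 21/82, 23/82. sum(p_i^2) = 0.2543. Gini = 1 - 0.2543 = 0.7457, which rounds to 0.746.

0.746


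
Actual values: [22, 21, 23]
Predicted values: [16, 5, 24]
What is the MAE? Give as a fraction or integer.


MAE = (1/3) * (|22-16|=6 + |21-5|=16 + |23-24|=1). Sum = 23. MAE = 23/3.

23/3


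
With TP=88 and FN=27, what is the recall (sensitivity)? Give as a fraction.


Recall = TP / (TP + FN) = 88 / 115 = 88/115.

88/115


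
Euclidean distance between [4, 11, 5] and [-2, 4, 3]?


d = sqrt(sum of squared differences). (4--2)^2=36, (11-4)^2=49, (5-3)^2=4. Sum = 89.

sqrt(89)


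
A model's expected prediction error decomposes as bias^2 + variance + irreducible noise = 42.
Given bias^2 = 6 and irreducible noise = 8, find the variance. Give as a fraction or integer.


Total error = bias^2 + variance + irreducible noise. So variance = 42 - 6 - 8 = 28.

28
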